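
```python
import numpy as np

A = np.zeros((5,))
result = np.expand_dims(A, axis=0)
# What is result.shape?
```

(1, 5)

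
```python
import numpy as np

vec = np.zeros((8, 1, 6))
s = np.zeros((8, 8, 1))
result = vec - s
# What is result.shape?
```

(8, 8, 6)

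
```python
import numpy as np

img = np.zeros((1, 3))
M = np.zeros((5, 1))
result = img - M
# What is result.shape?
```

(5, 3)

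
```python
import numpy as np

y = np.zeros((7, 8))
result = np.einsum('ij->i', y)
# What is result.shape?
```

(7,)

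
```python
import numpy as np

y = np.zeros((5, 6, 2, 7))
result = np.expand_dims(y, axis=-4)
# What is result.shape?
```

(5, 1, 6, 2, 7)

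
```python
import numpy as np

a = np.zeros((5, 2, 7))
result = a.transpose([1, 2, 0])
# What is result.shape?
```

(2, 7, 5)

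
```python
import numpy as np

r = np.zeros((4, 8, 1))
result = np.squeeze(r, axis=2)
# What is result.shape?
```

(4, 8)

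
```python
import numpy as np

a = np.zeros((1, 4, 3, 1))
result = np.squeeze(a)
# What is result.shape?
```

(4, 3)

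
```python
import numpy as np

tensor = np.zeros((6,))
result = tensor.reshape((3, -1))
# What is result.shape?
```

(3, 2)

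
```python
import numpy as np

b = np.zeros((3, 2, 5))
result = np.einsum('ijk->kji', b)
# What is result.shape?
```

(5, 2, 3)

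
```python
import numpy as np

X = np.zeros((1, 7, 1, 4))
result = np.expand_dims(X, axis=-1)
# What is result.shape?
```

(1, 7, 1, 4, 1)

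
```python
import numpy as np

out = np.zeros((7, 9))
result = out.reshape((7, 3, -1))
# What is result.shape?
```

(7, 3, 3)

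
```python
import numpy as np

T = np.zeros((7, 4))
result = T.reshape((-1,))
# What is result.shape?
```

(28,)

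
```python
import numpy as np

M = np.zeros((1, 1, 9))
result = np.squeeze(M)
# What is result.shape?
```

(9,)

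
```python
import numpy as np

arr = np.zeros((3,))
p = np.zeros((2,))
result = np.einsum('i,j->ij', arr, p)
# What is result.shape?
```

(3, 2)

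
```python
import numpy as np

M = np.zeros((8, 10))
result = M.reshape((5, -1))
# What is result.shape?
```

(5, 16)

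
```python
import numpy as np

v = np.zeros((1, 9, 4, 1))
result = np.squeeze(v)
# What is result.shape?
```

(9, 4)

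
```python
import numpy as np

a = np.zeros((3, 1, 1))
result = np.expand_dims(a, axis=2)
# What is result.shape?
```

(3, 1, 1, 1)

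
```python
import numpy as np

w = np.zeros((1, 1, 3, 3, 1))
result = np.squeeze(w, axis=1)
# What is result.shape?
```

(1, 3, 3, 1)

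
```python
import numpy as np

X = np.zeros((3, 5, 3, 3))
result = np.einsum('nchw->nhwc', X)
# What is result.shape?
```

(3, 3, 3, 5)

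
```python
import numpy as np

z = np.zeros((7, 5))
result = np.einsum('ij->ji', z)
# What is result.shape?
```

(5, 7)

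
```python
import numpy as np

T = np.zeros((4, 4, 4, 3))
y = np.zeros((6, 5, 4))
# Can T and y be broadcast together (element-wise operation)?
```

No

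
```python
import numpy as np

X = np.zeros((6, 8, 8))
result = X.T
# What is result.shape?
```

(8, 8, 6)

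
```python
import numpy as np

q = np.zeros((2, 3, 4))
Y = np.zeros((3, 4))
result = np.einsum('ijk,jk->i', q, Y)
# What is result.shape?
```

(2,)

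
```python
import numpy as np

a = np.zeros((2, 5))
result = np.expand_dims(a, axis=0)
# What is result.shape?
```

(1, 2, 5)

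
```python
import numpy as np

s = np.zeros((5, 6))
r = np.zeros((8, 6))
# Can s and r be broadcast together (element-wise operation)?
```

No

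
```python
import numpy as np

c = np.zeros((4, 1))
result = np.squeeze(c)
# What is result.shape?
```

(4,)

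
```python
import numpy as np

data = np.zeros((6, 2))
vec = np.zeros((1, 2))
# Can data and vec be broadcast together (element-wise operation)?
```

Yes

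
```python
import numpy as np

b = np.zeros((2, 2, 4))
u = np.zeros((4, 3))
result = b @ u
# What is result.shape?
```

(2, 2, 3)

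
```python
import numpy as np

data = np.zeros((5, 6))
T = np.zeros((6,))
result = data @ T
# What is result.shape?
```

(5,)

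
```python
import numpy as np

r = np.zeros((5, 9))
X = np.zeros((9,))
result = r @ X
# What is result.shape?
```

(5,)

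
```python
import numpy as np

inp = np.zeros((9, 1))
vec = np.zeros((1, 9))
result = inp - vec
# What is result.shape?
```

(9, 9)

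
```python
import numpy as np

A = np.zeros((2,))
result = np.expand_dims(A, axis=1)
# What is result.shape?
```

(2, 1)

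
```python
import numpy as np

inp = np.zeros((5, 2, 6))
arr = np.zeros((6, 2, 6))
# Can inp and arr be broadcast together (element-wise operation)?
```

No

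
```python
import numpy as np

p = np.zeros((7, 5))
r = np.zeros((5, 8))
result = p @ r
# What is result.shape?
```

(7, 8)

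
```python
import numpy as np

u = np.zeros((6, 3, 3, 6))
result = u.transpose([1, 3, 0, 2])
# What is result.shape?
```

(3, 6, 6, 3)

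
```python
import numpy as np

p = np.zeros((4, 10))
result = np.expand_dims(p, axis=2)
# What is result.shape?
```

(4, 10, 1)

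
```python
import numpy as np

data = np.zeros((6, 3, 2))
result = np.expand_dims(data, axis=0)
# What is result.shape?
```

(1, 6, 3, 2)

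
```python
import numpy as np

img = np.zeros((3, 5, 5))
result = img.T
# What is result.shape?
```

(5, 5, 3)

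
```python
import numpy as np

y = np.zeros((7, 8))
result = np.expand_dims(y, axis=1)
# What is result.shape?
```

(7, 1, 8)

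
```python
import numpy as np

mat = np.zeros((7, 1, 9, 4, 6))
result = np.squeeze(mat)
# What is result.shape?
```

(7, 9, 4, 6)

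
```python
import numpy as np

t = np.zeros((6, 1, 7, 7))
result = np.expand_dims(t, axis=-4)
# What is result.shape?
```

(6, 1, 1, 7, 7)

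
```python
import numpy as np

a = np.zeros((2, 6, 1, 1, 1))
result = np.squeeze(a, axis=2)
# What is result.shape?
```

(2, 6, 1, 1)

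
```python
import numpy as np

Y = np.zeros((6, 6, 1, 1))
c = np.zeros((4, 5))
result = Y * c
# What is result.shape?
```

(6, 6, 4, 5)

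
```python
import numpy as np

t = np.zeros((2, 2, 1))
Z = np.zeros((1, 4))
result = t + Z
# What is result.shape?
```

(2, 2, 4)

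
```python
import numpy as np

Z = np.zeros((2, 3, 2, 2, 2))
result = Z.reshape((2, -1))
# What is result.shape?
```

(2, 24)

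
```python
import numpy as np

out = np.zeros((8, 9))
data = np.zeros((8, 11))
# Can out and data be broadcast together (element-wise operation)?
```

No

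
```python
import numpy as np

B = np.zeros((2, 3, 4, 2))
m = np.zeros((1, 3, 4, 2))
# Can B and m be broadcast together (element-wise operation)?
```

Yes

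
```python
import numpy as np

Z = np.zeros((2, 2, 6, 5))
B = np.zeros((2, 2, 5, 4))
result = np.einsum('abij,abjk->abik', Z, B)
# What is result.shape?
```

(2, 2, 6, 4)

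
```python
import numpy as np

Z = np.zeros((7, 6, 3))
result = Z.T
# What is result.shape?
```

(3, 6, 7)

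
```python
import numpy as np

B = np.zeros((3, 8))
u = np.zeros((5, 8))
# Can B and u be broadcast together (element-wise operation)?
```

No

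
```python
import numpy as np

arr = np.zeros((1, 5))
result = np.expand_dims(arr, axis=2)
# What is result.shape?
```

(1, 5, 1)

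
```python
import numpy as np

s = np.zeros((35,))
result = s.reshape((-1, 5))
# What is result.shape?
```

(7, 5)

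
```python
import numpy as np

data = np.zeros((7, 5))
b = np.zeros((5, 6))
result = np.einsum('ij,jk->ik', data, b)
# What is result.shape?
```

(7, 6)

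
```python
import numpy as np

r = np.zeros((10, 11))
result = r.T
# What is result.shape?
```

(11, 10)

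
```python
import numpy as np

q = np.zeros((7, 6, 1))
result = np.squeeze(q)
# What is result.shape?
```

(7, 6)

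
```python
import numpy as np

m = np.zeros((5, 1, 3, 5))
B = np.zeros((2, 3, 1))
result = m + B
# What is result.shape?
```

(5, 2, 3, 5)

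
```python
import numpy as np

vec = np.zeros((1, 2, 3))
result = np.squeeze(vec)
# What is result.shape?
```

(2, 3)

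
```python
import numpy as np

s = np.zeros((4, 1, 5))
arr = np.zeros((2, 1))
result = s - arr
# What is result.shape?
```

(4, 2, 5)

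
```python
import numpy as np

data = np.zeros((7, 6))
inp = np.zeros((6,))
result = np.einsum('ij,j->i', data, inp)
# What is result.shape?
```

(7,)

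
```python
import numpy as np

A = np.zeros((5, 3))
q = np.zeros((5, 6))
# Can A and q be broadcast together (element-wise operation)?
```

No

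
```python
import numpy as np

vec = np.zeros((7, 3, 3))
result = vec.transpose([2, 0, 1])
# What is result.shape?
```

(3, 7, 3)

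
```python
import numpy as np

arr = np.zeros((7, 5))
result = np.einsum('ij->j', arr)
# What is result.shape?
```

(5,)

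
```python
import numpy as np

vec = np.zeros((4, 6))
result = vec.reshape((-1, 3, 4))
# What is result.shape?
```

(2, 3, 4)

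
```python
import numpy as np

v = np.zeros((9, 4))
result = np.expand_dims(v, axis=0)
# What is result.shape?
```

(1, 9, 4)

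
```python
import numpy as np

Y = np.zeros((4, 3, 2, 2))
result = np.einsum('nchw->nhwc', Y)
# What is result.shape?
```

(4, 2, 2, 3)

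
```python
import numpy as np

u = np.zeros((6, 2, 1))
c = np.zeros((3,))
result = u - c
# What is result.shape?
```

(6, 2, 3)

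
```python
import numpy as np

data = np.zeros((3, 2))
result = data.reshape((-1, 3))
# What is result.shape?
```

(2, 3)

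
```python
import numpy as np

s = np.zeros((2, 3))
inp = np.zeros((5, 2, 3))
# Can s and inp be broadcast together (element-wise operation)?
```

Yes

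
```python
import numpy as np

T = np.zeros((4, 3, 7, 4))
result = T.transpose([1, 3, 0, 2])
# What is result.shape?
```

(3, 4, 4, 7)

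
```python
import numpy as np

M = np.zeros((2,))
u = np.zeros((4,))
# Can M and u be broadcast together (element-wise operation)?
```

No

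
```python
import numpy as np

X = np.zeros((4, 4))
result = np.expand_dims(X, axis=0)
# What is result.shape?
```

(1, 4, 4)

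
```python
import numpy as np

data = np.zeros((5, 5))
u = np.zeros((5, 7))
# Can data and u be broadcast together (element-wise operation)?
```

No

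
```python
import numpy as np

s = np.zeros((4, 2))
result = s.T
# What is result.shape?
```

(2, 4)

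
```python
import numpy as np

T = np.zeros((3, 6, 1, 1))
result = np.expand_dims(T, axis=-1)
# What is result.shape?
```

(3, 6, 1, 1, 1)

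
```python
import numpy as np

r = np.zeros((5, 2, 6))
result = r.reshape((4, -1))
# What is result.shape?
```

(4, 15)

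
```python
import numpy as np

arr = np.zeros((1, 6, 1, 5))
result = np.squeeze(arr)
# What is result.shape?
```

(6, 5)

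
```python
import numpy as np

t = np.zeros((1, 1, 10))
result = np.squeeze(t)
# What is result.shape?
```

(10,)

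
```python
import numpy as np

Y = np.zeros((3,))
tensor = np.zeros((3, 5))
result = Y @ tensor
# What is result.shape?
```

(5,)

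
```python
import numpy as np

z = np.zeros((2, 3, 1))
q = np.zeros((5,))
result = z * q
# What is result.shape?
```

(2, 3, 5)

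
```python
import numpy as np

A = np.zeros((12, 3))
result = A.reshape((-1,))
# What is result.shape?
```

(36,)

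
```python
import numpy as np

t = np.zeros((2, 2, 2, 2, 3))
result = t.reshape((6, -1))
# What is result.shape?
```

(6, 8)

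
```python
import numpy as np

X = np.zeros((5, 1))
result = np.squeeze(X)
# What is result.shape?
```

(5,)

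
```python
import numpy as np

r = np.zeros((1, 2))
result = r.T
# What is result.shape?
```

(2, 1)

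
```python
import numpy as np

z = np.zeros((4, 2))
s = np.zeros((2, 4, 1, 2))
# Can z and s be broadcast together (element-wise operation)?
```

Yes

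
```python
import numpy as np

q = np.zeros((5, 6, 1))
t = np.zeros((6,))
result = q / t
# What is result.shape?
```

(5, 6, 6)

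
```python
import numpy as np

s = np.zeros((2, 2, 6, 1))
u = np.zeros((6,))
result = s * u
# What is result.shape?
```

(2, 2, 6, 6)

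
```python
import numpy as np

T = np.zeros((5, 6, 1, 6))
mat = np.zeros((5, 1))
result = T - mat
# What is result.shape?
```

(5, 6, 5, 6)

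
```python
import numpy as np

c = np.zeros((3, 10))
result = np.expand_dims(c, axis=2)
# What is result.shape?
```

(3, 10, 1)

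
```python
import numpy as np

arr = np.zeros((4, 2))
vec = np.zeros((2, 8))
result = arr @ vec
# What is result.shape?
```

(4, 8)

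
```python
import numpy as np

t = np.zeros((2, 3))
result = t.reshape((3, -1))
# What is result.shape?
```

(3, 2)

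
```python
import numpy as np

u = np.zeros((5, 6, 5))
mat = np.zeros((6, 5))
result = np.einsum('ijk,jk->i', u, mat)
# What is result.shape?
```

(5,)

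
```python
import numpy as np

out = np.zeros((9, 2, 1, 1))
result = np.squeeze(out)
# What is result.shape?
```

(9, 2)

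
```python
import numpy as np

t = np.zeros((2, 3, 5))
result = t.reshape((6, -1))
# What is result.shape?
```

(6, 5)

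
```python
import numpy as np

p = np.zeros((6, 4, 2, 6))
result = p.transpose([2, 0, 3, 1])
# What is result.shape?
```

(2, 6, 6, 4)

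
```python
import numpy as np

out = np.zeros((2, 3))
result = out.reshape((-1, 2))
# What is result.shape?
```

(3, 2)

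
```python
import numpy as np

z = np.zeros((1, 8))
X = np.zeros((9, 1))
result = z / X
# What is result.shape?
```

(9, 8)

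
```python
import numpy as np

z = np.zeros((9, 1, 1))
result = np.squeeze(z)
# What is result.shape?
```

(9,)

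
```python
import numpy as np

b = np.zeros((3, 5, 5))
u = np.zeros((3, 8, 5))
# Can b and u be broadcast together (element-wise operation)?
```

No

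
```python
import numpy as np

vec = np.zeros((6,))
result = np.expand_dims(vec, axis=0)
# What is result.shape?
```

(1, 6)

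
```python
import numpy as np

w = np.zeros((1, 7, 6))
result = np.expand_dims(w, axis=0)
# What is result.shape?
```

(1, 1, 7, 6)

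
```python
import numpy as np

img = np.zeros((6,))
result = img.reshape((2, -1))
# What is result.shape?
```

(2, 3)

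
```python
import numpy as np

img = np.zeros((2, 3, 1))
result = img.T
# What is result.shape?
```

(1, 3, 2)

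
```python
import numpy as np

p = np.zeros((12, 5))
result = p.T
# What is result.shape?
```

(5, 12)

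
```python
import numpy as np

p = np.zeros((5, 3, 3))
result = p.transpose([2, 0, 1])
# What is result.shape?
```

(3, 5, 3)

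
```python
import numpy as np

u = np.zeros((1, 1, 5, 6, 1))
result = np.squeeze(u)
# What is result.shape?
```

(5, 6)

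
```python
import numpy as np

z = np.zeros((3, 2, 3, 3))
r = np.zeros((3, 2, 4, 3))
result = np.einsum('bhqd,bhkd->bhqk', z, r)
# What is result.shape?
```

(3, 2, 3, 4)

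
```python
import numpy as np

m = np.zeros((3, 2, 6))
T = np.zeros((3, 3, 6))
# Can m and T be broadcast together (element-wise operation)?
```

No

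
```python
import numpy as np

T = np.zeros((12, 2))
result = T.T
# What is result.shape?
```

(2, 12)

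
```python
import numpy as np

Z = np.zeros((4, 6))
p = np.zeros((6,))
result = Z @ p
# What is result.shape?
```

(4,)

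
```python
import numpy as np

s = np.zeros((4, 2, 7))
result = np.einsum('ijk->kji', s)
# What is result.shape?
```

(7, 2, 4)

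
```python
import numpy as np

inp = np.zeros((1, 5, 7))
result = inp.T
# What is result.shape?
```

(7, 5, 1)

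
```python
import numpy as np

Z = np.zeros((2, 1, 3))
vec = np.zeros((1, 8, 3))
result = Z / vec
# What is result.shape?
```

(2, 8, 3)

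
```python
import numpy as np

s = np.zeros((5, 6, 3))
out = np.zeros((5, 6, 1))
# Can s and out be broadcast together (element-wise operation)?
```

Yes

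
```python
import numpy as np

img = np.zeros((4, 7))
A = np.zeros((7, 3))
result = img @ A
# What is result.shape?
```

(4, 3)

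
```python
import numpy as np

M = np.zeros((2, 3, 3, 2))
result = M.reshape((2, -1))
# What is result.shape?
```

(2, 18)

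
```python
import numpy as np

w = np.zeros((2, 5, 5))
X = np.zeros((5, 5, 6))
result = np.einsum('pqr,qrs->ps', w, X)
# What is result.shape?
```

(2, 6)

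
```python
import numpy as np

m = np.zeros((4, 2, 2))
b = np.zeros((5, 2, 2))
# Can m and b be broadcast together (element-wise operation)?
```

No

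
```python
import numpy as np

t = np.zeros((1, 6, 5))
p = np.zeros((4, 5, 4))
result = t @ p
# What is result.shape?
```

(4, 6, 4)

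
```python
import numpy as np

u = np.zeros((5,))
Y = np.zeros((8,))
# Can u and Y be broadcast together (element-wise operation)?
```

No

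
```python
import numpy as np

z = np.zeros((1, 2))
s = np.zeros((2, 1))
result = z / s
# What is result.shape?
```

(2, 2)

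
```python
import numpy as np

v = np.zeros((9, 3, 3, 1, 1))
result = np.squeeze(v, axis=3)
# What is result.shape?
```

(9, 3, 3, 1)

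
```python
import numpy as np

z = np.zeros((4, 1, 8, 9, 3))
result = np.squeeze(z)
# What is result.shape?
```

(4, 8, 9, 3)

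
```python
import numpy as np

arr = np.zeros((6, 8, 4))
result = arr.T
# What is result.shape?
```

(4, 8, 6)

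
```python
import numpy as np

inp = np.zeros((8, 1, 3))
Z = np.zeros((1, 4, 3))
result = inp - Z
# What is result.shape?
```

(8, 4, 3)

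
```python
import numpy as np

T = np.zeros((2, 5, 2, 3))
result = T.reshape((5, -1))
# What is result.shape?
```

(5, 12)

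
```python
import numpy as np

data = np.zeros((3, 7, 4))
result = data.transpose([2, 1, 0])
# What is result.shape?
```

(4, 7, 3)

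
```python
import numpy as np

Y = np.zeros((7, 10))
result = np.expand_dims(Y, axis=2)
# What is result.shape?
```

(7, 10, 1)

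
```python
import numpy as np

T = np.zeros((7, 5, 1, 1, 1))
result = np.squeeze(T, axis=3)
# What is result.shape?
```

(7, 5, 1, 1)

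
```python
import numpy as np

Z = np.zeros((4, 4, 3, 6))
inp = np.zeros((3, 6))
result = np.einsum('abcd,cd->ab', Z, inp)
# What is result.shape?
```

(4, 4)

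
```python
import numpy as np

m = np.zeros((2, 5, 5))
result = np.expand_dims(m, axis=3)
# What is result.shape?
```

(2, 5, 5, 1)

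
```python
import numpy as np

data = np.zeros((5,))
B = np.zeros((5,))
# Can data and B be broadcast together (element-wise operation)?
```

Yes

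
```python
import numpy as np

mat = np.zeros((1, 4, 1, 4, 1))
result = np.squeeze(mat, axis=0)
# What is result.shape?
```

(4, 1, 4, 1)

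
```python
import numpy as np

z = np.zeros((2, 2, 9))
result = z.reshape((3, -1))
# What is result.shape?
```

(3, 12)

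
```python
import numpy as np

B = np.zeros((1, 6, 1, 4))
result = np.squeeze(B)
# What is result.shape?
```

(6, 4)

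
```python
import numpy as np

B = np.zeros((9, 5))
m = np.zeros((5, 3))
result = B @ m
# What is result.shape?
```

(9, 3)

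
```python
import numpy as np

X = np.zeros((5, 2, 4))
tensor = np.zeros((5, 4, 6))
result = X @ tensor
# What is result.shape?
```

(5, 2, 6)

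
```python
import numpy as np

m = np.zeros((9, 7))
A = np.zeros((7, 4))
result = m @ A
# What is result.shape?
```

(9, 4)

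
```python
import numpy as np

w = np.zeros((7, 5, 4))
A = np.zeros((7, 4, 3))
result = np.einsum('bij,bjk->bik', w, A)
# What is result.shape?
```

(7, 5, 3)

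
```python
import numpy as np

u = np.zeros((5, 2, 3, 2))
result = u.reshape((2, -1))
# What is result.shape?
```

(2, 30)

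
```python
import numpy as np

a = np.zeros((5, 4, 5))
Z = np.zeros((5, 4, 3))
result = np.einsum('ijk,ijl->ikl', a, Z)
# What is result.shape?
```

(5, 5, 3)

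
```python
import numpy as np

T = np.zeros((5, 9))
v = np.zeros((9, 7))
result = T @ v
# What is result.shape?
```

(5, 7)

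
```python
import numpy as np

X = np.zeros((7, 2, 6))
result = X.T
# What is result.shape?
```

(6, 2, 7)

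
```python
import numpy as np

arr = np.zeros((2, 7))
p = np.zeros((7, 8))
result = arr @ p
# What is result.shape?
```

(2, 8)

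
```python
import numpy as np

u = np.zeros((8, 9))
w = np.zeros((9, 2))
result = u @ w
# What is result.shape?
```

(8, 2)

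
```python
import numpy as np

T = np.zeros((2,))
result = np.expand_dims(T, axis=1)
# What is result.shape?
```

(2, 1)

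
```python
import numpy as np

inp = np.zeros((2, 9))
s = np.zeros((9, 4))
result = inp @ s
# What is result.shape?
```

(2, 4)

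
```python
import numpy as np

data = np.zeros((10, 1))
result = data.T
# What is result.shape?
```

(1, 10)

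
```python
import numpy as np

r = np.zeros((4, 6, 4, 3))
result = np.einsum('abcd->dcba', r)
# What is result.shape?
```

(3, 4, 6, 4)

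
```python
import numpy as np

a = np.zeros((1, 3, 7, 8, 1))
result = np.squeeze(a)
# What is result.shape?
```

(3, 7, 8)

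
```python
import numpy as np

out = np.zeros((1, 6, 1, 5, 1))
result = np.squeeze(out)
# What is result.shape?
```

(6, 5)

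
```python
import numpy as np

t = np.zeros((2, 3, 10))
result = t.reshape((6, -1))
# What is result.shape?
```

(6, 10)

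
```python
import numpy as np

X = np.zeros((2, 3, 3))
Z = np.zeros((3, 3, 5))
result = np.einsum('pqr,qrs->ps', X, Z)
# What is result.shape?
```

(2, 5)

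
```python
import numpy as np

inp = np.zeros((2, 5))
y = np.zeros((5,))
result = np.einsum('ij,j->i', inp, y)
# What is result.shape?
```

(2,)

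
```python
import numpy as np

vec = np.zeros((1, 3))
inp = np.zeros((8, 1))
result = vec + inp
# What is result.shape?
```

(8, 3)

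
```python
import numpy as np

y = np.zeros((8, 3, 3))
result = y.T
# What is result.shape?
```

(3, 3, 8)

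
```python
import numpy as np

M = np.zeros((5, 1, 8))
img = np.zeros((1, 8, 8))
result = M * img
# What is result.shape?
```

(5, 8, 8)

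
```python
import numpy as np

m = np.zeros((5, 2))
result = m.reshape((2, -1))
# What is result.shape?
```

(2, 5)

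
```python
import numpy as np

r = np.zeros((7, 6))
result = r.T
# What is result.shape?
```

(6, 7)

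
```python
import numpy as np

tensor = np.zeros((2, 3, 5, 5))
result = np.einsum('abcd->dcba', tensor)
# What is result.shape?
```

(5, 5, 3, 2)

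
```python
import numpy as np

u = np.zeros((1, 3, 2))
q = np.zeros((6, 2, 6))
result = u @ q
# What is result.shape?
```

(6, 3, 6)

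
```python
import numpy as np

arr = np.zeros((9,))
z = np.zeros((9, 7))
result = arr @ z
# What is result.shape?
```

(7,)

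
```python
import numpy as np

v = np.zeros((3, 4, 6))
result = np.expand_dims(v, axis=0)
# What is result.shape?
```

(1, 3, 4, 6)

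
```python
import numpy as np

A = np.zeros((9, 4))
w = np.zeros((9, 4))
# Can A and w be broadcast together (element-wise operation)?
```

Yes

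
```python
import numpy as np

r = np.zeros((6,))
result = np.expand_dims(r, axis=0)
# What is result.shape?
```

(1, 6)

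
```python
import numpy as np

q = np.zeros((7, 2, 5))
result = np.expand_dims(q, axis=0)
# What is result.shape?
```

(1, 7, 2, 5)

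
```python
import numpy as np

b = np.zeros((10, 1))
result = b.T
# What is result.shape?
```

(1, 10)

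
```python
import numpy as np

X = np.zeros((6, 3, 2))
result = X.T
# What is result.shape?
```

(2, 3, 6)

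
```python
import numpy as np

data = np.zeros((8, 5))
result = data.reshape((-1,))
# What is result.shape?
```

(40,)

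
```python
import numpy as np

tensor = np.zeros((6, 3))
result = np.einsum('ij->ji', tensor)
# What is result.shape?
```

(3, 6)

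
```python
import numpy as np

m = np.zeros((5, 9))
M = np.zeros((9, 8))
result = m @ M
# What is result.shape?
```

(5, 8)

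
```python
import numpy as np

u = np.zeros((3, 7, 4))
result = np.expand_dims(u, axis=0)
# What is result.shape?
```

(1, 3, 7, 4)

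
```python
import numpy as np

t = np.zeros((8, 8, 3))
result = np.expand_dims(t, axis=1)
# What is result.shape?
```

(8, 1, 8, 3)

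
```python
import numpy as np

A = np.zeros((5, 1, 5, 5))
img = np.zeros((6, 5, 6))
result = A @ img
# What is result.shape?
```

(5, 6, 5, 6)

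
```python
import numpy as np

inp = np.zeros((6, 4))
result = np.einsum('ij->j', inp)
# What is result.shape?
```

(4,)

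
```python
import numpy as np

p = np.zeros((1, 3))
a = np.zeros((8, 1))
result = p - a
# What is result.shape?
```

(8, 3)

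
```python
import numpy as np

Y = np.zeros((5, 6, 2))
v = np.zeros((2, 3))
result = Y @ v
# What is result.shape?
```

(5, 6, 3)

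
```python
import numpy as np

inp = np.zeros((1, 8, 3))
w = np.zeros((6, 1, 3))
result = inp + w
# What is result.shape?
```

(6, 8, 3)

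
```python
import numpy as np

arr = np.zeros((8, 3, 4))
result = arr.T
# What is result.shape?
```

(4, 3, 8)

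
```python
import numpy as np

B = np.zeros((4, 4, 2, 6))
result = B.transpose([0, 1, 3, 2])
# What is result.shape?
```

(4, 4, 6, 2)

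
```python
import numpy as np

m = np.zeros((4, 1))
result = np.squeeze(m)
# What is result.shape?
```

(4,)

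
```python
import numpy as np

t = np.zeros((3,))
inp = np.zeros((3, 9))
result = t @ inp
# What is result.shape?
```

(9,)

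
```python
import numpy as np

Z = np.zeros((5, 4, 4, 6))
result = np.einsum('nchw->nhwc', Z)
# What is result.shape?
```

(5, 4, 6, 4)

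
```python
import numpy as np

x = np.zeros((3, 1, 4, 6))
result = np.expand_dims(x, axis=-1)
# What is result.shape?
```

(3, 1, 4, 6, 1)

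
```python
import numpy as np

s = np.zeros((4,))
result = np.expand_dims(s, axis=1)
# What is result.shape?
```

(4, 1)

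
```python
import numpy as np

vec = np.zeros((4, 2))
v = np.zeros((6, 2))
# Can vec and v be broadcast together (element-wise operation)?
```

No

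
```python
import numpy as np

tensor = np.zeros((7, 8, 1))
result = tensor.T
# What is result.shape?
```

(1, 8, 7)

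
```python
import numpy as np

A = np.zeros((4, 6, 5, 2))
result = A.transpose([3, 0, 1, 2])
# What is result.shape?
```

(2, 4, 6, 5)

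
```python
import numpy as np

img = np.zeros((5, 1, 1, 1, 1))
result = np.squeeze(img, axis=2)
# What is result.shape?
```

(5, 1, 1, 1)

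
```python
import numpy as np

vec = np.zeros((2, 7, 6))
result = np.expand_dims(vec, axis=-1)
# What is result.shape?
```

(2, 7, 6, 1)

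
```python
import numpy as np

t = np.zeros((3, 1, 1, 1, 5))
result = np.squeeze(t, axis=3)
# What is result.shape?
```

(3, 1, 1, 5)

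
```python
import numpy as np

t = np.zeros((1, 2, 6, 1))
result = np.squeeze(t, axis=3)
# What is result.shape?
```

(1, 2, 6)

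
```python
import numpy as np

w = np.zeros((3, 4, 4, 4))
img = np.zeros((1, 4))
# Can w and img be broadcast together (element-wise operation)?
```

Yes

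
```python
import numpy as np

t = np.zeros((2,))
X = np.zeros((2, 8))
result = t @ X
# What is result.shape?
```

(8,)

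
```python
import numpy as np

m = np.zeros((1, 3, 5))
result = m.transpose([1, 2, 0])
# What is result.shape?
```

(3, 5, 1)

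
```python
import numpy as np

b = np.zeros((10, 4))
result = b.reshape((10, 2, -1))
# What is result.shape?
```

(10, 2, 2)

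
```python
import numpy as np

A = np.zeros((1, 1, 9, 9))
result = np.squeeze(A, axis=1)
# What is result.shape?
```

(1, 9, 9)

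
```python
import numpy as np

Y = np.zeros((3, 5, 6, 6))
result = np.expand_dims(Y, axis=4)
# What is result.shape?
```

(3, 5, 6, 6, 1)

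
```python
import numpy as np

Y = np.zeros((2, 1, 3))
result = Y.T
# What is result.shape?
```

(3, 1, 2)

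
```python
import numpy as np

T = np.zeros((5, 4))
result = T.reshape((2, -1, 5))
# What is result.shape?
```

(2, 2, 5)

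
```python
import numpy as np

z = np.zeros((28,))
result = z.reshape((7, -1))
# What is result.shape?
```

(7, 4)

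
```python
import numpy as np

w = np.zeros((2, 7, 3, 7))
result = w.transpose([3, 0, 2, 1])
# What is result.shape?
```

(7, 2, 3, 7)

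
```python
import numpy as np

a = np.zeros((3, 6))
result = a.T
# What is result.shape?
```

(6, 3)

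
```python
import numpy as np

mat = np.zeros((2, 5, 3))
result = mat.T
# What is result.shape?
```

(3, 5, 2)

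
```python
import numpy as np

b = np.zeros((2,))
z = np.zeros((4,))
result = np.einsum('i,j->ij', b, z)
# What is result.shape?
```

(2, 4)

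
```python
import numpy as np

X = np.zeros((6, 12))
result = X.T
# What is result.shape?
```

(12, 6)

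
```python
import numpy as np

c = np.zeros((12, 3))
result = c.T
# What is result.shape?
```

(3, 12)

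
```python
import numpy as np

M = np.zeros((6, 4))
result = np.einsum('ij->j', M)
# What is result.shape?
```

(4,)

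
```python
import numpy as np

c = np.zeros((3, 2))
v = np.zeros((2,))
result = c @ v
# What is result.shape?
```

(3,)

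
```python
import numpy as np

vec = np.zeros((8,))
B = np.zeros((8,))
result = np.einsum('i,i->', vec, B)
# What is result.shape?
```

()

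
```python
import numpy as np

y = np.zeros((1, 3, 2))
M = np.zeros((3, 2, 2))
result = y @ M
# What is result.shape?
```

(3, 3, 2)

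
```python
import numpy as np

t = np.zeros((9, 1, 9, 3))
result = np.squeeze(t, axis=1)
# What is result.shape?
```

(9, 9, 3)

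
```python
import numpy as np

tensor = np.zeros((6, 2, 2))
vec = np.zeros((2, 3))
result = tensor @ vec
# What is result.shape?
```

(6, 2, 3)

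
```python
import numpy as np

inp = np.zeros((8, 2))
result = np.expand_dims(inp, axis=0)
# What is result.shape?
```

(1, 8, 2)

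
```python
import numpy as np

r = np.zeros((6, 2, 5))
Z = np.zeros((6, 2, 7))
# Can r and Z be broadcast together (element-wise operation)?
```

No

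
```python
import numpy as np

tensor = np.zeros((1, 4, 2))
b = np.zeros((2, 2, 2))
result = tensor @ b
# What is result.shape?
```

(2, 4, 2)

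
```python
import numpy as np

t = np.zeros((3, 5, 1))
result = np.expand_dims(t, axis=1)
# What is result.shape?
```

(3, 1, 5, 1)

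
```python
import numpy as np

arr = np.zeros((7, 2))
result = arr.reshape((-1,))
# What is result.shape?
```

(14,)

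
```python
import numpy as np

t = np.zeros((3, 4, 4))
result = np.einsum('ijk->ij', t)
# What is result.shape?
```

(3, 4)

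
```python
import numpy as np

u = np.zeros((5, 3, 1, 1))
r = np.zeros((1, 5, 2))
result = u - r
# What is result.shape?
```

(5, 3, 5, 2)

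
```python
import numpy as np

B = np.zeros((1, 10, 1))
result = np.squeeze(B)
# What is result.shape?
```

(10,)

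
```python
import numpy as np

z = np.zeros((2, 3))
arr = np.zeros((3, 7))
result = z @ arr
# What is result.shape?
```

(2, 7)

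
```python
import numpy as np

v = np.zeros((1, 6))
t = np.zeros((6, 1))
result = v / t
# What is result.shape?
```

(6, 6)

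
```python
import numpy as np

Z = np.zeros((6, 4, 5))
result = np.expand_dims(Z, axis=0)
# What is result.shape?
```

(1, 6, 4, 5)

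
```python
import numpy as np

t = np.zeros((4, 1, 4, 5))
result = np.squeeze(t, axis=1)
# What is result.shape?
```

(4, 4, 5)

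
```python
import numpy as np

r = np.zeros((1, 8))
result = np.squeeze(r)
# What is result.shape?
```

(8,)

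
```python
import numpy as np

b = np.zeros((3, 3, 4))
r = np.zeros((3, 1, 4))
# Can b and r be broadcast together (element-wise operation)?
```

Yes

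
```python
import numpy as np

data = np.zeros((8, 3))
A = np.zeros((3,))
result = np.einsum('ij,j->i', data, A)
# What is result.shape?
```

(8,)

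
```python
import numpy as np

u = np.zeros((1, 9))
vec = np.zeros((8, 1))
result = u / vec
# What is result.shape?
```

(8, 9)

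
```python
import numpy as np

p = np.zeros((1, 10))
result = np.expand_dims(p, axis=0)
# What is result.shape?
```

(1, 1, 10)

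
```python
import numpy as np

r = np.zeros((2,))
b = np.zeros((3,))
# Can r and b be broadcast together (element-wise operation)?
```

No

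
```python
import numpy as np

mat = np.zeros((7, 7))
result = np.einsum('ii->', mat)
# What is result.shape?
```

()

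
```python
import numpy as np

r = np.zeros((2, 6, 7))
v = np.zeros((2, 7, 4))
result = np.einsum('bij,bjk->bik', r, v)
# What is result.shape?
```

(2, 6, 4)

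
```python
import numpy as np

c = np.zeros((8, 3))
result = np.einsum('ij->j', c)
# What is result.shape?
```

(3,)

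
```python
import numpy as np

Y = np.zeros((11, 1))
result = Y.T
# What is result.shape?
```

(1, 11)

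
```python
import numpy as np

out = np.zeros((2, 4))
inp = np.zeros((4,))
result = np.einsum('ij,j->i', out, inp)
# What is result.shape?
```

(2,)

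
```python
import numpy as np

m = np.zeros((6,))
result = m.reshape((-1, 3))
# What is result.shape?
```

(2, 3)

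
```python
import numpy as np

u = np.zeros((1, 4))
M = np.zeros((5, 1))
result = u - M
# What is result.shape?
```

(5, 4)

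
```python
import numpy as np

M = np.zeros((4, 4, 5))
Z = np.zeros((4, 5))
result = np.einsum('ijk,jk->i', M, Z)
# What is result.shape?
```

(4,)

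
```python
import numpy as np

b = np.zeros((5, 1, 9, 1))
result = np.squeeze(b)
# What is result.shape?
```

(5, 9)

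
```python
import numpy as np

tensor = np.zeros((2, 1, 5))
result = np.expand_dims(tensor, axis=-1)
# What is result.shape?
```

(2, 1, 5, 1)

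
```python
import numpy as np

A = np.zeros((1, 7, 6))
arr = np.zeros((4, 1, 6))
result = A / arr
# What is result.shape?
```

(4, 7, 6)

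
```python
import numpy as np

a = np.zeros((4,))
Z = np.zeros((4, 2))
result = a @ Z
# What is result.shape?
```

(2,)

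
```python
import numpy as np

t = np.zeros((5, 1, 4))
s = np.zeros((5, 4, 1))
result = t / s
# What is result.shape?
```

(5, 4, 4)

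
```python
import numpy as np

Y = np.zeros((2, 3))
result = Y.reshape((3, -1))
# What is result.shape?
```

(3, 2)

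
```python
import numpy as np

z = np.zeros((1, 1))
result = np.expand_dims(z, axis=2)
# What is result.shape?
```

(1, 1, 1)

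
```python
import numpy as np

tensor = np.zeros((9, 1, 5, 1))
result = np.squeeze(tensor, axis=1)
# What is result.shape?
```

(9, 5, 1)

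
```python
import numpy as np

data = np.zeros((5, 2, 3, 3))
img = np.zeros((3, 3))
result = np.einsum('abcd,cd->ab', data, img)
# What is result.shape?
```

(5, 2)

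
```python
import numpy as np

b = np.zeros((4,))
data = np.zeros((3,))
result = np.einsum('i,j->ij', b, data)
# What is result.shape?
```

(4, 3)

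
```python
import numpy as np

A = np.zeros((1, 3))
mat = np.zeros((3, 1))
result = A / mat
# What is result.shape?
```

(3, 3)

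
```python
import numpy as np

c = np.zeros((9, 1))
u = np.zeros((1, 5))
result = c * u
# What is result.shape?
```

(9, 5)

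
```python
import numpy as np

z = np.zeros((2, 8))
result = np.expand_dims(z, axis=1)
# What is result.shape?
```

(2, 1, 8)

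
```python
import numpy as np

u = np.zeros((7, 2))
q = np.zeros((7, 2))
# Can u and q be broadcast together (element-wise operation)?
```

Yes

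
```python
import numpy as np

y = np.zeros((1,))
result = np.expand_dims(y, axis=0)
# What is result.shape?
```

(1, 1)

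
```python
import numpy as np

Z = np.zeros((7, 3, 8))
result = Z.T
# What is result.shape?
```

(8, 3, 7)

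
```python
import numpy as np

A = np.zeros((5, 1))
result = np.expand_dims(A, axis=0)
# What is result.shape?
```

(1, 5, 1)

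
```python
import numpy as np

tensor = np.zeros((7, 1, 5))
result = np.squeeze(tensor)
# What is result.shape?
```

(7, 5)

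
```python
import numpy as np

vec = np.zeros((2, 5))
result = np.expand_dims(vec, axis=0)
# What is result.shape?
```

(1, 2, 5)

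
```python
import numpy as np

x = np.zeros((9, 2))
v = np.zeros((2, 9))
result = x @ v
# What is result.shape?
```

(9, 9)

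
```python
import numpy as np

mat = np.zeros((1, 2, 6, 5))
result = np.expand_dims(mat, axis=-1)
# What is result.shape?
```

(1, 2, 6, 5, 1)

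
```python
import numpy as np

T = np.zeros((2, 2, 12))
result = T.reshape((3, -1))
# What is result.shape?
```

(3, 16)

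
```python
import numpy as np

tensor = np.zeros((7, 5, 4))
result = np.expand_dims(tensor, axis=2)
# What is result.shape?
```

(7, 5, 1, 4)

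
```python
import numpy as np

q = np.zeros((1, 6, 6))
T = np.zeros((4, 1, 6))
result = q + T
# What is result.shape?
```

(4, 6, 6)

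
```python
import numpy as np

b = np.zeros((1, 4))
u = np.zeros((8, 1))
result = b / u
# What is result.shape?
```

(8, 4)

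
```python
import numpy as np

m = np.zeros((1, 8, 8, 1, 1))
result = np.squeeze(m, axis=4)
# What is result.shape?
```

(1, 8, 8, 1)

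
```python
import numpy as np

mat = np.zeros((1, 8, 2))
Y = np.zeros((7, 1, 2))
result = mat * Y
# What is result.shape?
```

(7, 8, 2)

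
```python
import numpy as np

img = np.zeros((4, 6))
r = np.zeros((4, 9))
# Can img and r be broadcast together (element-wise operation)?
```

No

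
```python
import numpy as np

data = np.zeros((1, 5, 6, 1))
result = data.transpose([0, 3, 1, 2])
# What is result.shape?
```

(1, 1, 5, 6)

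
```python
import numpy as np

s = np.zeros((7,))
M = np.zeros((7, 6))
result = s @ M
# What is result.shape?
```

(6,)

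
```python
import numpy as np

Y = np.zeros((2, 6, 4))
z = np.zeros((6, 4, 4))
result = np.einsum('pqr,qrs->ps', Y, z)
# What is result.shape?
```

(2, 4)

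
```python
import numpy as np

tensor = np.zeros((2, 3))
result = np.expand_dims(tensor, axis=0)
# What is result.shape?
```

(1, 2, 3)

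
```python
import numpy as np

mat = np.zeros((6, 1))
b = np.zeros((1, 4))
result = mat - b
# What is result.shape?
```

(6, 4)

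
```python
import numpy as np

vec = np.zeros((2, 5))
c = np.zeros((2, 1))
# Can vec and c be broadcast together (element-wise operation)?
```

Yes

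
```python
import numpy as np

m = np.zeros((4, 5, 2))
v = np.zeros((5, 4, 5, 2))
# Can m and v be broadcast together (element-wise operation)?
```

Yes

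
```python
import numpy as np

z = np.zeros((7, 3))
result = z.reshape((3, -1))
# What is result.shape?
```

(3, 7)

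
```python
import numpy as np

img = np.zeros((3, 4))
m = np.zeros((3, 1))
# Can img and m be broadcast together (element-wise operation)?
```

Yes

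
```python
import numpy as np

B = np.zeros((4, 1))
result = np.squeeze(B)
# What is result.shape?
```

(4,)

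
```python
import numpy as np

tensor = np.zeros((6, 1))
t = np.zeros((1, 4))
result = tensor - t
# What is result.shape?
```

(6, 4)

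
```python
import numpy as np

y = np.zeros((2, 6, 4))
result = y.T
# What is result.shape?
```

(4, 6, 2)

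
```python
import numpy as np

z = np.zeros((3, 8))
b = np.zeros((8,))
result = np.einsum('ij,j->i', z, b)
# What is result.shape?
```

(3,)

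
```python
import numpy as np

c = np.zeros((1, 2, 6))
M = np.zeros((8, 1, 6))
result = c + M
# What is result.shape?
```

(8, 2, 6)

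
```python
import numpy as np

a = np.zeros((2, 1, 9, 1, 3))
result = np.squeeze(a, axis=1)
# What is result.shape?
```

(2, 9, 1, 3)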